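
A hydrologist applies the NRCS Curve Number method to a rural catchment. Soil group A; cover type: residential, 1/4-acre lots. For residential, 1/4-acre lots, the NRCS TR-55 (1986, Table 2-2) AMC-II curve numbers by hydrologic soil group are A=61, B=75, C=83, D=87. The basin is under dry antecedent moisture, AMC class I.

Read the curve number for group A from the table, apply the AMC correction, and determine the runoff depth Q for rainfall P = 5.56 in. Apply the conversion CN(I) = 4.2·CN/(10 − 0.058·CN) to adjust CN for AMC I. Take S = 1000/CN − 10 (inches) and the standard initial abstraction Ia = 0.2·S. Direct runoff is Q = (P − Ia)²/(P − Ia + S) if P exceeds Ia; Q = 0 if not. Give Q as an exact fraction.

Q = 721083609/2021343275 in ≈ 0.357 in

NRCS table: residential, 1/4-acre lots, soil group A → CN(II) = 61
Adjust CN=61 to AMC I: 4.2·61/(10 − 0.058·61) → (1281/5) ÷ (3231/500) = 42700/1077 ≈ 39.647
Retention S: 1000/CN − 10 with CN=39.647 → S = 6500/427 ≈ 15.222 in
Initial abstraction Ia = S/5 = (6500/427)/5 = 1300/427 ≈ 3.044 in
Since P=5.560 > Ia=3.044: effective rainfall P−Ia = 26853/10675 in
Q: (26853/10675)² ÷ (189353/10675) = 721083609/2021343275 in (≈ 0.357 in)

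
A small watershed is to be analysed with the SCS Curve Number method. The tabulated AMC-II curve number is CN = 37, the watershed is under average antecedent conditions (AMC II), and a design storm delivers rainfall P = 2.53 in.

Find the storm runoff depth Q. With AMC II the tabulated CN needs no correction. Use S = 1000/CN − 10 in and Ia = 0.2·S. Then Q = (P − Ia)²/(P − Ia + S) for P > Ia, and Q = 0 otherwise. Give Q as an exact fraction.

CN(II) = 37; AMC II needs no correction.
Retention S: 1000/CN − 10 with CN=37.000 → S = 630/37 ≈ 17.027 in
Ia = 0.2S: 0.2·17.027 = 3.405 in (exactly 126/37)
P = 2.530 ≤ Ia = 3.405 in: entire storm abstracted, Q = 0.

Q = 0 in ≈ 0.000 in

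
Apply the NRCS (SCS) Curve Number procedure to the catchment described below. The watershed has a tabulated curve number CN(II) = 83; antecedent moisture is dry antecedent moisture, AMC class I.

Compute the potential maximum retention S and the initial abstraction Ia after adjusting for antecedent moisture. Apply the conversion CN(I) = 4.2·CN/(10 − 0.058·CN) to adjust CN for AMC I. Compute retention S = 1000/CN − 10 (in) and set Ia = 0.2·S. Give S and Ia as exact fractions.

S = 8500/1743 in ≈ 4.877 in; Ia = 1700/1743 in ≈ 0.975 in

Adjust CN=83 to AMC I: 4.2·83/(10 − 0.058·83) → (1743/5) ÷ (2593/500) = 174300/2593 ≈ 67.219
Retention S: 1000/CN − 10 with CN=67.219 → S = 8500/1743 ≈ 4.877 in
Initial abstraction Ia = S/5 = (8500/1743)/5 = 1700/1743 ≈ 0.975 in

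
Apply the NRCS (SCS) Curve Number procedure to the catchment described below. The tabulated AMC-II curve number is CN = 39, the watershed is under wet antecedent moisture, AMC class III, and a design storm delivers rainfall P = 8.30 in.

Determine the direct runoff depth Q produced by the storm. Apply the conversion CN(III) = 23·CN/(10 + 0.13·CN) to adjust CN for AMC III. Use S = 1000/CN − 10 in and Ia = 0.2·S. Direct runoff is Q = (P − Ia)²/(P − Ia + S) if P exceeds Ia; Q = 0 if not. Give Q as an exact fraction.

Adjust CN=39 to AMC III: 23·39/(10 + 0.13·39) → 897 ÷ (1507/100) = 89700/1507 ≈ 59.522
Max retention: S = 1000/(89700/1507) − 10 = 6100/897 in (≈ 6.800 in)
Ia = 0.2S: 0.2·6.800 = 1.360 in (exactly 1220/897)
Since P=8.300 > Ia=1.360: effective rainfall P−Ia = 62251/8970 in
Q = (62251/8970)²/((62251/8970) + 6100/897) = (3875187001/80460900)/(123251/8970) = 3875187001/1105561470 in ≈ 3.505 in

Q = 3875187001/1105561470 in ≈ 3.505 in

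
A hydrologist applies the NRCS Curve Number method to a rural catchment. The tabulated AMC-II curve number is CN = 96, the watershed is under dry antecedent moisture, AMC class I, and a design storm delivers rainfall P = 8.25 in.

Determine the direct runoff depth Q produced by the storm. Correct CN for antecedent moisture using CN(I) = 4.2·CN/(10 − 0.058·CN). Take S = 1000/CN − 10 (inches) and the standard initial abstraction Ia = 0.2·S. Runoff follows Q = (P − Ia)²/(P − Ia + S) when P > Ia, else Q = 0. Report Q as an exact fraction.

Dry (AMC I): CN(I) = 4.2·96/(10 − 0.058·96) = (2016/5)/(554/125) = 25200/277 ≈ 90.975
S = 1000/(25200/277) − 10 = 125/126 in ≈ 0.992 in
Ia = 0.2S: 0.2·0.992 = 0.198 in (exactly 25/126)
Excess rainfall: 8.250 − 0.198 = 8.052 in; P > Ia so Q > 0
Runoff Q = (P−Ia)²/(P−Ia+S) = (8.052)²/(8.052+0.992) = 4116841/574308 ≈ 7.168 in

Q = 4116841/574308 in ≈ 7.168 in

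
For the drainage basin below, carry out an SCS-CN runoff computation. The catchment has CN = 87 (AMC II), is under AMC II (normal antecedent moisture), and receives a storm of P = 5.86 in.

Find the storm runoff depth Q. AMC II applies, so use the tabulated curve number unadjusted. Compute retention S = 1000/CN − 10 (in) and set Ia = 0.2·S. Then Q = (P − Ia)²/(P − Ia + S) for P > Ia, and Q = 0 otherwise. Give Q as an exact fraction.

Q = 585204481/133505850 in ≈ 4.383 in

Average conditions: CN = 87 (no AMC adjustment).
Max retention: S = 1000/87 − 10 = 130/87 in (≈ 1.494 in)
Ia = 0.2·(130/87) = 26/87 in ≈ 0.299 in
Since P=5.860 > Ia=0.299: effective rainfall P−Ia = 24191/4350 in
Q: (24191/4350)² ÷ (30691/4350) = 585204481/133505850 in (≈ 4.383 in)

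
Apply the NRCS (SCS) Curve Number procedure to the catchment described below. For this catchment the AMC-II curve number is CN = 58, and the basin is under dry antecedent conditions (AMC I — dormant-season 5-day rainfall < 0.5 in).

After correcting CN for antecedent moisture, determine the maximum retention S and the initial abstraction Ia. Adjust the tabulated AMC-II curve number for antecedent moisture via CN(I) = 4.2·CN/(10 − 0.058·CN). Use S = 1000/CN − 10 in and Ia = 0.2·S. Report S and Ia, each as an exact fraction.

CN(I) from CN(II)=58: (4.2·58)/(10 − 0.058·58) = 2900/79 ≈ 36.709
Max retention: S = 1000/(2900/79) − 10 = 500/29 in (≈ 17.241 in)
Initial abstraction Ia = S/5 = (500/29)/5 = 100/29 ≈ 3.448 in

S = 500/29 in ≈ 17.241 in; Ia = 100/29 in ≈ 3.448 in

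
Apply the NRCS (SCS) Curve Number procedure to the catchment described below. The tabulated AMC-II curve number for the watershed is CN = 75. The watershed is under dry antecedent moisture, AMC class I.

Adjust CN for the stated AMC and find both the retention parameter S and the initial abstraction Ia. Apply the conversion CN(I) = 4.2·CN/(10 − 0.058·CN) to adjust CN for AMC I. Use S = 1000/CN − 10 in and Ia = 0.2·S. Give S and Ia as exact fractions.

Adjust CN=75 to AMC I: 4.2·75/(10 − 0.058·75) → 315 ÷ (113/20) = 6300/113 ≈ 55.752
Retention S: 1000/CN − 10 with CN=55.752 → S = 500/63 ≈ 7.937 in
Ia = 0.2S: 0.2·7.937 = 1.587 in (exactly 100/63)

S = 500/63 in ≈ 7.937 in; Ia = 100/63 in ≈ 1.587 in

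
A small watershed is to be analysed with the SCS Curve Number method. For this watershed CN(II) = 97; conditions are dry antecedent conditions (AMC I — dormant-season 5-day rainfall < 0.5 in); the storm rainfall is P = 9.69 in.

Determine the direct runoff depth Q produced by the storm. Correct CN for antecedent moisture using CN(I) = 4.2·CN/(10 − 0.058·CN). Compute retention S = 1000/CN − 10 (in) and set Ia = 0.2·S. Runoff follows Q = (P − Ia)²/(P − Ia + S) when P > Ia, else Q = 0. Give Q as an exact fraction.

Dry (AMC I): CN(I) = 4.2·97/(10 − 0.058·97) = (2037/5)/(2187/500) = 67900/729 ≈ 93.141
Max retention: S = 1000/(67900/729) − 10 = 500/679 in (≈ 0.736 in)
Ia = 0.2·(500/679) = 100/679 in ≈ 0.147 in
Since P=9.690 > Ia=0.147: effective rainfall P−Ia = 647951/67900 in
Q = (647951/67900)²/((647951/67900) + 500/679) = (419840498401/4610410000)/(697951/67900) = 419840498401/47390872900 in ≈ 8.859 in

Q = 419840498401/47390872900 in ≈ 8.859 in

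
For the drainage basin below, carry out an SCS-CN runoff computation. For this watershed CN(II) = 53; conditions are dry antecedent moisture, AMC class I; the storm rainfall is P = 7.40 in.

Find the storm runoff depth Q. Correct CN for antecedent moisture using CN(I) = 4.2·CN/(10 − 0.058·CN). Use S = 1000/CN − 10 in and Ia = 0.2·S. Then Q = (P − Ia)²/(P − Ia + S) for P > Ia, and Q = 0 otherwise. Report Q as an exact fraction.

Dry (AMC I): CN(I) = 4.2·53/(10 − 0.058·53) = (1113/5)/(3463/500) = 111300/3463 ≈ 32.140
Max retention: S = 1000/(111300/3463) − 10 = 23500/1113 in (≈ 21.114 in)
Ia = 0.2S: 0.2·21.114 = 4.223 in (exactly 4700/1113)
P − Ia = 7.400 − 4.223 = 17681/5565 ≈ 3.177 in (> 0, runoff occurs)
Runoff Q = (P−Ia)²/(P−Ia+S) = (3.177)²/(3.177+21.114) = 312617761/752282265 ≈ 0.416 in

Q = 312617761/752282265 in ≈ 0.416 in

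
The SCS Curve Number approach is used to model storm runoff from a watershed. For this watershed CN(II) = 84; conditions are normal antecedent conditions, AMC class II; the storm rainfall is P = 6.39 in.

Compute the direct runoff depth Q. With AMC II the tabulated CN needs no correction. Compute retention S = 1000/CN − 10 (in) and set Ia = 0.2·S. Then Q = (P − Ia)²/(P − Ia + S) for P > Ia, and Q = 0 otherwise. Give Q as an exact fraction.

Q = 159239161/34899900 in ≈ 4.563 in

CN(II) = 84; AMC II needs no correction.
S = 1000/84 − 10 = 40/21 in ≈ 1.905 in
Ia = 0.2S: 0.2·1.905 = 0.381 in (exactly 8/21)
Excess rainfall: 6.390 − 0.381 = 6.009 in; P > Ia so Q > 0
Q: (12619/2100)² ÷ (16619/2100) = 159239161/34899900 in (≈ 4.563 in)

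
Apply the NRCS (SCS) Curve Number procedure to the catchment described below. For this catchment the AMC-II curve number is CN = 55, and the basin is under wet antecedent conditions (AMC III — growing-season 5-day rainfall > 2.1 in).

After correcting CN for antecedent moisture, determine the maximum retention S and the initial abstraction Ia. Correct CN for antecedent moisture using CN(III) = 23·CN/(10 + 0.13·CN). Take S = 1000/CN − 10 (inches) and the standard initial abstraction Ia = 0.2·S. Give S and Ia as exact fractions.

S = 900/253 in ≈ 3.557 in; Ia = 180/253 in ≈ 0.711 in

Wet (AMC III): CN(III) = 23·55/(10 + 0.13·55) = 1265/(343/20) = 25300/343 ≈ 73.761
S = 1000/(25300/343) − 10 = 900/253 in ≈ 3.557 in
Initial abstraction Ia = S/5 = (900/253)/5 = 180/253 ≈ 0.711 in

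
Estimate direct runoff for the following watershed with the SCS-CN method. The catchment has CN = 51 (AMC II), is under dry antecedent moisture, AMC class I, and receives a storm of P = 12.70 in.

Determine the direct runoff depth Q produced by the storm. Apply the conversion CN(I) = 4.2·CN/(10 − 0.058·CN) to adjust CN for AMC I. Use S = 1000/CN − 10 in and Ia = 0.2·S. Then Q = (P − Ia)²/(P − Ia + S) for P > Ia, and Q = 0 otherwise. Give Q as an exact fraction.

Q = 154529761/72569430 in ≈ 2.129 in

CN(I) from CN(II)=51: (4.2·51)/(10 − 0.058·51) = 15300/503 ≈ 30.417
S = 1000/(15300/503) − 10 = 3500/153 in ≈ 22.876 in
Ia = 0.2S: 0.2·22.876 = 4.575 in (exactly 700/153)
Since P=12.700 > Ia=4.575: effective rainfall P−Ia = 12431/1530 in
Q = (12431/1530)²/((12431/1530) + 3500/153) = (154529761/2340900)/(47431/1530) = 154529761/72569430 in ≈ 2.129 in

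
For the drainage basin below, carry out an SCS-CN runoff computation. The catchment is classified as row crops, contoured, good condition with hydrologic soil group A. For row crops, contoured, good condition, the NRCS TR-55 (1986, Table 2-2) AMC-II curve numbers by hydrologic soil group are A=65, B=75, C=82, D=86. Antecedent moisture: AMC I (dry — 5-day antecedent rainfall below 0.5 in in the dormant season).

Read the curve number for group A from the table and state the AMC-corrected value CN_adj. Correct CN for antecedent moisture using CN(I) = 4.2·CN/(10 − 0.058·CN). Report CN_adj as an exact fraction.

CN_adj = 3900/89 ≈ 43.820

NRCS table: row crops, contoured, good condition, soil group A → CN(II) = 65
Adjust CN=65 to AMC I: 4.2·65/(10 − 0.058·65) → 273 ÷ (623/100) = 3900/89 ≈ 43.820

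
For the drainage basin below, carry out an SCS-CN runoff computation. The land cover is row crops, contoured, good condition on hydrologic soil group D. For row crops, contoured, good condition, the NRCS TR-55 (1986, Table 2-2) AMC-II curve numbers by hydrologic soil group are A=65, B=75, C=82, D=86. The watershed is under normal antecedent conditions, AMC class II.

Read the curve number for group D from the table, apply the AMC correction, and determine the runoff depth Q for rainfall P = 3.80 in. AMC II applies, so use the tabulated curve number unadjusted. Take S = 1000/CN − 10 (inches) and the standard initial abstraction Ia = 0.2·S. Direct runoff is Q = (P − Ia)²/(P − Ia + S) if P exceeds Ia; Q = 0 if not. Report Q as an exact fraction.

NRCS table: row crops, contoured, good condition, soil group D → CN(II) = 86
CN(II) = 86; AMC II needs no correction.
S = 1000/86 − 10 = 70/43 in ≈ 1.628 in
Initial abstraction Ia = S/5 = (70/43)/5 = 14/43 ≈ 0.326 in
Since P=3.800 > Ia=0.326: effective rainfall P−Ia = 747/215 in
Runoff Q = (P−Ia)²/(P−Ia+S) = (3.474)²/(3.474+1.628) = 558009/235855 ≈ 2.366 in

Q = 558009/235855 in ≈ 2.366 in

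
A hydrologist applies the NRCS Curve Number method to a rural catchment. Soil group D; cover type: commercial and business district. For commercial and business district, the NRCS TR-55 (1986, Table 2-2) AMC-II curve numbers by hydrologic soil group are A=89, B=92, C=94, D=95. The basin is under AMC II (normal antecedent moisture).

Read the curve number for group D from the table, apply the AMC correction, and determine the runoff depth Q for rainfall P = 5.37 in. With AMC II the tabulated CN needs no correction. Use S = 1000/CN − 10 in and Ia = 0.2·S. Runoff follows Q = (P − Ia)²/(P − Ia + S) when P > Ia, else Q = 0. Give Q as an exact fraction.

Q = 100060009/20905700 in ≈ 4.786 in

NRCS table: commercial and business district, soil group D → CN(II) = 95
Average conditions: CN = 95 (no AMC adjustment).
S = 1000/95 − 10 = 10/19 in ≈ 0.526 in
Ia = 0.2·(10/19) = 2/19 in ≈ 0.105 in
Since P=5.370 > Ia=0.105: effective rainfall P−Ia = 10003/1900 in
Q: (10003/1900)² ÷ (11003/1900) = 100060009/20905700 in (≈ 4.786 in)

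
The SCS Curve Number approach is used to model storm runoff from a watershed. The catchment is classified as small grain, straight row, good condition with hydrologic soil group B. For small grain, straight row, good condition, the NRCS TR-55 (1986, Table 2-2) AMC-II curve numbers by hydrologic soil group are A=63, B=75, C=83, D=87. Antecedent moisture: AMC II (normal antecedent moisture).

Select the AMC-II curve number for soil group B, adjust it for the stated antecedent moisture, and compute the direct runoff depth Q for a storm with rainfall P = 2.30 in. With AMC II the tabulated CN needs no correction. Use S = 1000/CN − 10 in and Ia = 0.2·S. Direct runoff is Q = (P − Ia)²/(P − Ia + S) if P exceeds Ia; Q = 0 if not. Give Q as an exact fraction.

NRCS table: small grain, straight row, good condition, soil group B → CN(II) = 75
CN(II) = 75; AMC II needs no correction.
Max retention: S = 1000/75 − 10 = 10/3 in (≈ 3.333 in)
Initial abstraction Ia = S/5 = (10/3)/5 = 2/3 ≈ 0.667 in
Since P=2.300 > Ia=0.667: effective rainfall P−Ia = 49/30 in
Runoff Q = (P−Ia)²/(P−Ia+S) = (1.633)²/(1.633+3.333) = 2401/4470 ≈ 0.537 in

Q = 2401/4470 in ≈ 0.537 in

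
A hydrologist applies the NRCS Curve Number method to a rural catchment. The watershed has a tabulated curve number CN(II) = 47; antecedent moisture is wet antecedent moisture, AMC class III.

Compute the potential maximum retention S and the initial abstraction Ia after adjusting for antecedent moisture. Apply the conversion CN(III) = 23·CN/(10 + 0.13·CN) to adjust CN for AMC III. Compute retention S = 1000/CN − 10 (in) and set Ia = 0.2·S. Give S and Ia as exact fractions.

CN(III) from CN(II)=47: (23·47)/(10 + 0.13·47) = 108100/1611 ≈ 67.101
S = 1000/(108100/1611) − 10 = 5300/1081 in ≈ 4.903 in
Initial abstraction Ia = S/5 = (5300/1081)/5 = 1060/1081 ≈ 0.981 in

S = 5300/1081 in ≈ 4.903 in; Ia = 1060/1081 in ≈ 0.981 in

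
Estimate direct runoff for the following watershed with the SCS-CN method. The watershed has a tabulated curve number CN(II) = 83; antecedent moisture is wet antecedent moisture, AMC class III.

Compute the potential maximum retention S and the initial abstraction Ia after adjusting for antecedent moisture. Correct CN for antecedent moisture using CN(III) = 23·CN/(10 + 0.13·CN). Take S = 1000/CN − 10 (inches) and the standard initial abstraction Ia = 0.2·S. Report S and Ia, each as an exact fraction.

CN(III) from CN(II)=83: (23·83)/(10 + 0.13·83) = 190900/2079 ≈ 91.823
Max retention: S = 1000/(190900/2079) − 10 = 1700/1909 in (≈ 0.891 in)
Ia = 0.2S: 0.2·0.891 = 0.178 in (exactly 340/1909)

S = 1700/1909 in ≈ 0.891 in; Ia = 340/1909 in ≈ 0.178 in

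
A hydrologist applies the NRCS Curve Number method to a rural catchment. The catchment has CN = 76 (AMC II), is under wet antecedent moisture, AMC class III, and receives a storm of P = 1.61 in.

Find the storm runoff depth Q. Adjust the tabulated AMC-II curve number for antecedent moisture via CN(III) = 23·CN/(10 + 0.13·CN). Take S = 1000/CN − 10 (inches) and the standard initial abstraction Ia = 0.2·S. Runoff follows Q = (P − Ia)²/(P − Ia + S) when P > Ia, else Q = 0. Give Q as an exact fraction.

Wet (AMC III): CN(III) = 23·76/(10 + 0.13·76) = 1748/(497/25) = 43700/497 ≈ 87.928
Max retention: S = 1000/(43700/497) − 10 = 600/437 in (≈ 1.373 in)
Initial abstraction Ia = S/5 = (600/437)/5 = 120/437 ≈ 0.275 in
Since P=1.610 > Ia=0.275: effective rainfall P−Ia = 58357/43700 in
Q: (58357/43700)² ÷ (118357/43700) = 3405539449/5172200900 in (≈ 0.658 in)

Q = 3405539449/5172200900 in ≈ 0.658 in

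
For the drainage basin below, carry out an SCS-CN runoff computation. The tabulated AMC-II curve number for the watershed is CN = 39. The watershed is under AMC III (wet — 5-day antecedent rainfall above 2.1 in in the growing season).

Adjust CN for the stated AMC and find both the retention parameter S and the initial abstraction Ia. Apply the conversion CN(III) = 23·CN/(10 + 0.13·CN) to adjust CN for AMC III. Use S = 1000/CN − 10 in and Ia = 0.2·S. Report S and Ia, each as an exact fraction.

S = 6100/897 in ≈ 6.800 in; Ia = 1220/897 in ≈ 1.360 in

Adjust CN=39 to AMC III: 23·39/(10 + 0.13·39) → 897 ÷ (1507/100) = 89700/1507 ≈ 59.522
Retention S: 1000/CN − 10 with CN=59.522 → S = 6100/897 ≈ 6.800 in
Ia = 0.2S: 0.2·6.800 = 1.360 in (exactly 1220/897)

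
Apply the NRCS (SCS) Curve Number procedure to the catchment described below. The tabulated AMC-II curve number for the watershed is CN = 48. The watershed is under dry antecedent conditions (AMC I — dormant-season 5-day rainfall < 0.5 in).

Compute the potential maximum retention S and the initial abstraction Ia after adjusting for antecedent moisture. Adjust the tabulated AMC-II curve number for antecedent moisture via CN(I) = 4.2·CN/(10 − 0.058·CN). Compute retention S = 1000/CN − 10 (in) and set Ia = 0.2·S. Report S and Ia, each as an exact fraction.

CN(I) from CN(II)=48: (4.2·48)/(10 − 0.058·48) = 12600/451 ≈ 27.938
S = 1000/(12600/451) − 10 = 1625/63 in ≈ 25.794 in
Ia = 0.2S: 0.2·25.794 = 5.159 in (exactly 325/63)

S = 1625/63 in ≈ 25.794 in; Ia = 325/63 in ≈ 5.159 in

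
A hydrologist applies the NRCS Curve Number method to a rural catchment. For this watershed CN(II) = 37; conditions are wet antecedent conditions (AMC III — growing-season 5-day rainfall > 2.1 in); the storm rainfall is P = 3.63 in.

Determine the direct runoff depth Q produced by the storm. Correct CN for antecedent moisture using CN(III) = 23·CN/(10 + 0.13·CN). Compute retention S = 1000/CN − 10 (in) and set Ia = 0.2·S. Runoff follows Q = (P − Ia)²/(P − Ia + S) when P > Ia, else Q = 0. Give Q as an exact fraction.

Q = 11152388523/23059632100 in ≈ 0.484 in

Adjust CN=37 to AMC III: 23·37/(10 + 0.13·37) → 851 ÷ (1481/100) = 85100/1481 ≈ 57.461
S = 1000/(85100/1481) − 10 = 6300/851 in ≈ 7.403 in
Initial abstraction Ia = S/5 = (6300/851)/5 = 1260/851 ≈ 1.481 in
Since P=3.630 > Ia=1.481: effective rainfall P−Ia = 182913/85100 in
Q: (182913/85100)² ÷ (812913/85100) = 11152388523/23059632100 in (≈ 0.484 in)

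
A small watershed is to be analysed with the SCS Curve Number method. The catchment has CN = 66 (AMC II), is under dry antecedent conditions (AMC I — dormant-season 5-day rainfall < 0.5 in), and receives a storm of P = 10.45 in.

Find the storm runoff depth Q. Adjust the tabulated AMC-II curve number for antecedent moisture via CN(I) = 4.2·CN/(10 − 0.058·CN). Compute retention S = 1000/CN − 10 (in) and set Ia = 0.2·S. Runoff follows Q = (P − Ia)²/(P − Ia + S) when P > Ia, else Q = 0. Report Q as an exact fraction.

Dry (AMC I): CN(I) = 4.2·66/(10 − 0.058·66) = (1386/5)/(1543/250) = 69300/1543 ≈ 44.913
Max retention: S = 1000/(69300/1543) − 10 = 8500/693 in (≈ 12.266 in)
Initial abstraction Ia = S/5 = (8500/693)/5 = 1700/693 ≈ 2.453 in
P − Ia = 10.450 − 2.453 = 110837/13860 ≈ 7.997 in (> 0, runoff occurs)
Runoff Q = (P−Ia)²/(P−Ia+S) = (7.997)²/(7.997+12.266) = 12284840569/3892400820 ≈ 3.156 in

Q = 12284840569/3892400820 in ≈ 3.156 in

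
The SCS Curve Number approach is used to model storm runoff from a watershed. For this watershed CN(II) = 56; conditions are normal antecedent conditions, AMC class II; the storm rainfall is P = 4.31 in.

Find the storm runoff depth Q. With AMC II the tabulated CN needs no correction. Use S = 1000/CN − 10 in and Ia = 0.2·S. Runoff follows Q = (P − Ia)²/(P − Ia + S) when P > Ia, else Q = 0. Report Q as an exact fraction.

CN(II) = 56; AMC II needs no correction.
Retention S: 1000/CN − 10 with CN=56.000 → S = 55/7 ≈ 7.857 in
Initial abstraction Ia = S/5 = (55/7)/5 = 11/7 ≈ 1.571 in
P − Ia = 4.310 − 1.571 = 1917/700 ≈ 2.739 in (> 0, runoff occurs)
Runoff Q = (P−Ia)²/(P−Ia+S) = (2.739)²/(2.739+7.857) = 3674889/5191900 ≈ 0.708 in

Q = 3674889/5191900 in ≈ 0.708 in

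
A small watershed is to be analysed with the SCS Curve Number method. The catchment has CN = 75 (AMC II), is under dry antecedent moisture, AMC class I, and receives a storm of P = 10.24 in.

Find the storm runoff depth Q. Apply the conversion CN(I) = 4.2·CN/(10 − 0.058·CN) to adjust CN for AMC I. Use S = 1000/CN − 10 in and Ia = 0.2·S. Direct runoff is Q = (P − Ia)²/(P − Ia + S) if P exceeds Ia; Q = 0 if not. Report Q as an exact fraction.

Adjust CN=75 to AMC I: 4.2·75/(10 − 0.058·75) → 315 ÷ (113/20) = 6300/113 ≈ 55.752
Retention S: 1000/CN − 10 with CN=55.752 → S = 500/63 ≈ 7.937 in
Initial abstraction Ia = S/5 = (500/63)/5 = 100/63 ≈ 1.587 in
Since P=10.240 > Ia=1.587: effective rainfall P−Ia = 13628/1575 in
Q: (13628/1575)² ÷ (26128/1575) = 11607649/2571975 in (≈ 4.513 in)

Q = 11607649/2571975 in ≈ 4.513 in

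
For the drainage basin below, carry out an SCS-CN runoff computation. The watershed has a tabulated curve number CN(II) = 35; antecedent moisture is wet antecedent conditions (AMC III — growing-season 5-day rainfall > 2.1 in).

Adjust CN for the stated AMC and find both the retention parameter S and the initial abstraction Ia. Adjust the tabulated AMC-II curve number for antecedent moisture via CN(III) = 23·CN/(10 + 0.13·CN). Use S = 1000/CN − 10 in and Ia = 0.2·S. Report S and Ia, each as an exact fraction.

Wet (AMC III): CN(III) = 23·35/(10 + 0.13·35) = 805/(291/20) = 16100/291 ≈ 55.326
Max retention: S = 1000/(16100/291) − 10 = 1300/161 in (≈ 8.075 in)
Ia = 0.2S: 0.2·8.075 = 1.615 in (exactly 260/161)

S = 1300/161 in ≈ 8.075 in; Ia = 260/161 in ≈ 1.615 in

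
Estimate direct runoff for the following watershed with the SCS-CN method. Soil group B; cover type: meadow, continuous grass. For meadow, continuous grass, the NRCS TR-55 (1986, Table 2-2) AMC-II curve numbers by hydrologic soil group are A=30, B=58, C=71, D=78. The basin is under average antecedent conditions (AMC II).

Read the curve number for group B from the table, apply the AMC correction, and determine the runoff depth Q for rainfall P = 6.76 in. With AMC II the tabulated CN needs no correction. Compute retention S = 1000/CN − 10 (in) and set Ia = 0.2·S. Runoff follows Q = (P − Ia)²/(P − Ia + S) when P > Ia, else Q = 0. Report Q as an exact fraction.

NRCS table: meadow, continuous grass, soil group B → CN(II) = 58
CN(II) = 58; AMC II needs no correction.
Max retention: S = 1000/58 − 10 = 210/29 in (≈ 7.241 in)
Initial abstraction Ia = S/5 = (210/29)/5 = 42/29 ≈ 1.448 in
Since P=6.760 > Ia=1.448: effective rainfall P−Ia = 3851/725 in
Q = (3851/725)²/((3851/725) + 210/29) = (14830201/525625)/(9101/725) = 14830201/6598225 in ≈ 2.248 in

Q = 14830201/6598225 in ≈ 2.248 in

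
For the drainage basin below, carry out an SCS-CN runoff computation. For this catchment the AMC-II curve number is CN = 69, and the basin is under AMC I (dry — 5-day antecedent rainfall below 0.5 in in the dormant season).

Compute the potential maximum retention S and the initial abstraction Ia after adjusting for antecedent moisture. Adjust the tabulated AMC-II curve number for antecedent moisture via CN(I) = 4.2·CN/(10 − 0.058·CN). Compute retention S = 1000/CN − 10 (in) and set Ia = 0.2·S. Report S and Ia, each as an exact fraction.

Adjust CN=69 to AMC I: 4.2·69/(10 − 0.058·69) → (1449/5) ÷ (2999/500) = 144900/2999 ≈ 48.316
S = 1000/(144900/2999) − 10 = 15500/1449 in ≈ 10.697 in
Ia = 0.2·(15500/1449) = 3100/1449 in ≈ 2.139 in

S = 15500/1449 in ≈ 10.697 in; Ia = 3100/1449 in ≈ 2.139 in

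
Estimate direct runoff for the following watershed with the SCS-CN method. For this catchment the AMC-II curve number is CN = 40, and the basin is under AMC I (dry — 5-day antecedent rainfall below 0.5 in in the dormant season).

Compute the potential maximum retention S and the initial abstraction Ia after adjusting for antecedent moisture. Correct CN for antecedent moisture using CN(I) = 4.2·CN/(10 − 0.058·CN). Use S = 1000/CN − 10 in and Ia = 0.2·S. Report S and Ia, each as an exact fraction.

Dry (AMC I): CN(I) = 4.2·40/(10 − 0.058·40) = 168/(192/25) = 175/8 ≈ 21.875
Max retention: S = 1000/(175/8) − 10 = 250/7 in (≈ 35.714 in)
Initial abstraction Ia = S/5 = (250/7)/5 = 50/7 ≈ 7.143 in

S = 250/7 in ≈ 35.714 in; Ia = 50/7 in ≈ 7.143 in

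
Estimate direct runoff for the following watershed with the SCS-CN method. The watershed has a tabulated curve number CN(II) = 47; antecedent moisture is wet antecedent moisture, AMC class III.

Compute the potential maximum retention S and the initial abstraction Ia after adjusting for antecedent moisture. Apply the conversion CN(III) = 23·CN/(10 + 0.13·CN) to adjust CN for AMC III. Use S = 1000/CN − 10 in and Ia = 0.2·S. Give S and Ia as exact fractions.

S = 5300/1081 in ≈ 4.903 in; Ia = 1060/1081 in ≈ 0.981 in

Adjust CN=47 to AMC III: 23·47/(10 + 0.13·47) → 1081 ÷ (1611/100) = 108100/1611 ≈ 67.101
Retention S: 1000/CN − 10 with CN=67.101 → S = 5300/1081 ≈ 4.903 in
Ia = 0.2S: 0.2·4.903 = 0.981 in (exactly 1060/1081)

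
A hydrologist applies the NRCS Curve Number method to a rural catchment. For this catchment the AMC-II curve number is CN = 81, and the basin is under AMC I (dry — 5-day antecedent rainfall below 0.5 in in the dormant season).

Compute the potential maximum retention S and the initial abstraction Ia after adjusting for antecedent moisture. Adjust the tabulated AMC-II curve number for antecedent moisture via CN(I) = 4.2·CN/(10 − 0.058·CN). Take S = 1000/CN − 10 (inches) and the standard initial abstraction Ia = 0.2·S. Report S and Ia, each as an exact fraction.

CN(I) from CN(II)=81: (4.2·81)/(10 − 0.058·81) = 170100/2651 ≈ 64.164
S = 1000/(170100/2651) − 10 = 9500/1701 in ≈ 5.585 in
Ia = 0.2S: 0.2·5.585 = 1.117 in (exactly 1900/1701)

S = 9500/1701 in ≈ 5.585 in; Ia = 1900/1701 in ≈ 1.117 in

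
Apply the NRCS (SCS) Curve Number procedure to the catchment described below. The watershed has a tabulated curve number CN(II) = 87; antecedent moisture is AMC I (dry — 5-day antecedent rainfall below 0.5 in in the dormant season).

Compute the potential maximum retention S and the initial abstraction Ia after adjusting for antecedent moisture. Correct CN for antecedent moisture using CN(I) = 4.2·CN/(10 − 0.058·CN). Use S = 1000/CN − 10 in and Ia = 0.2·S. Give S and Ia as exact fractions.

Dry (AMC I): CN(I) = 4.2·87/(10 − 0.058·87) = (1827/5)/(2477/500) = 182700/2477 ≈ 73.759
Max retention: S = 1000/(182700/2477) − 10 = 6500/1827 in (≈ 3.558 in)
Ia = 0.2S: 0.2·3.558 = 0.712 in (exactly 1300/1827)

S = 6500/1827 in ≈ 3.558 in; Ia = 1300/1827 in ≈ 0.712 in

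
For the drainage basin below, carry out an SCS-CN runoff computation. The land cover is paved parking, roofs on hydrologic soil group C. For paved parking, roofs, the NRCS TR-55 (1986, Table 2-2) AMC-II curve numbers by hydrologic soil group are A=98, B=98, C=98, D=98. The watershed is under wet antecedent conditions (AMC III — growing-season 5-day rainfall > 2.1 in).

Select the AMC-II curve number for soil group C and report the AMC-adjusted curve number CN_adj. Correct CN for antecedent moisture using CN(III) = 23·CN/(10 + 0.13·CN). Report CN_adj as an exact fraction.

NRCS table: paved parking, roofs, soil group C → CN(II) = 98
Adjust CN=98 to AMC III: 23·98/(10 + 0.13·98) → 2254 ÷ (1137/50) = 112700/1137 ≈ 99.120

CN_adj = 112700/1137 ≈ 99.120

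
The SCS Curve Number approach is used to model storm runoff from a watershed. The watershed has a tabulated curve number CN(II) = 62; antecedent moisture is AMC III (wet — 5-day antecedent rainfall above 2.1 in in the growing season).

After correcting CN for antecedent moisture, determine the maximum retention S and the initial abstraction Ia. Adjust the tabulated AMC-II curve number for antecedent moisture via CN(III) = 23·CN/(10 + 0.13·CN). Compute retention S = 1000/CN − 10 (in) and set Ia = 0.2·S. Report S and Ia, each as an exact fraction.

Wet (AMC III): CN(III) = 23·62/(10 + 0.13·62) = 1426/(903/50) = 71300/903 ≈ 78.959
Retention S: 1000/CN − 10 with CN=78.959 → S = 1900/713 ≈ 2.665 in
Initial abstraction Ia = S/5 = (1900/713)/5 = 380/713 ≈ 0.533 in

S = 1900/713 in ≈ 2.665 in; Ia = 380/713 in ≈ 0.533 in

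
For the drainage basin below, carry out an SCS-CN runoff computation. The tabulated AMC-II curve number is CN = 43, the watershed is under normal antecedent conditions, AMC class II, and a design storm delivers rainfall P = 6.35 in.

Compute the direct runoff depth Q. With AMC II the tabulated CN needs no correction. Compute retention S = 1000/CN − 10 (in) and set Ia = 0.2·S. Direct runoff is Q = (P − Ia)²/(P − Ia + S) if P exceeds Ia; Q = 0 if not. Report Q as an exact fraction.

Q = 10118761/12539660 in ≈ 0.807 in

CN(II) = 43; AMC II needs no correction.
S = 1000/43 − 10 = 570/43 in ≈ 13.256 in
Ia = 0.2S: 0.2·13.256 = 2.651 in (exactly 114/43)
Since P=6.350 > Ia=2.651: effective rainfall P−Ia = 3181/860 in
Runoff Q = (P−Ia)²/(P−Ia+S) = (3.699)²/(3.699+13.256) = 10118761/12539660 ≈ 0.807 in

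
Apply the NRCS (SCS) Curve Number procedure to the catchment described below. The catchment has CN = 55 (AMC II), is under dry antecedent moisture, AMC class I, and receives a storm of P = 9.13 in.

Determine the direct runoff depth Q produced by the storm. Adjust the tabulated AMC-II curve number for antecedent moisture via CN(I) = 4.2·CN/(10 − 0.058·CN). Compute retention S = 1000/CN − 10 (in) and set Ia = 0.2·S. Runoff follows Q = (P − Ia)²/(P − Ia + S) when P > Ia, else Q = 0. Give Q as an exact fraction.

Q = 1624170601/1465317700 in ≈ 1.108 in

CN(I) from CN(II)=55: (4.2·55)/(10 − 0.058·55) = 7700/227 ≈ 33.921
S = 1000/(7700/227) − 10 = 1500/77 in ≈ 19.481 in
Initial abstraction Ia = S/5 = (1500/77)/5 = 300/77 ≈ 3.896 in
Excess rainfall: 9.130 − 3.896 = 5.234 in; P > Ia so Q > 0
Q: (40301/7700)² ÷ (190301/7700) = 1624170601/1465317700 in (≈ 1.108 in)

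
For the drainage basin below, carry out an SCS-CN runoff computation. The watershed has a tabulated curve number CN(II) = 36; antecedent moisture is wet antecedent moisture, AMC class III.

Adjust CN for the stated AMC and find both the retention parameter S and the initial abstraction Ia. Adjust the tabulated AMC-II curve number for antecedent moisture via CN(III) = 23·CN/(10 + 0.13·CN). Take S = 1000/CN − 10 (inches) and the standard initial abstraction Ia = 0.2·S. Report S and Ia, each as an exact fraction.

Wet (AMC III): CN(III) = 23·36/(10 + 0.13·36) = 828/(367/25) = 20700/367 ≈ 56.403
Max retention: S = 1000/(20700/367) − 10 = 1600/207 in (≈ 7.729 in)
Ia = 0.2S: 0.2·7.729 = 1.546 in (exactly 320/207)

S = 1600/207 in ≈ 7.729 in; Ia = 320/207 in ≈ 1.546 in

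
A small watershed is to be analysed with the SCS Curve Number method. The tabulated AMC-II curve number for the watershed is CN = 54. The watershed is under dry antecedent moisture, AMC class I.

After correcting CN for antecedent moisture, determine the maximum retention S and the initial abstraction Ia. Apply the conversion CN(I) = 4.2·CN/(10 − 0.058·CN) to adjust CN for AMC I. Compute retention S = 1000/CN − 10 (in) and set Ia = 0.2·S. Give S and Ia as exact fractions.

CN(I) from CN(II)=54: (4.2·54)/(10 − 0.058·54) = 56700/1717 ≈ 33.023
S = 1000/(56700/1717) − 10 = 11500/567 in ≈ 20.282 in
Ia = 0.2·(11500/567) = 2300/567 in ≈ 4.056 in

S = 11500/567 in ≈ 20.282 in; Ia = 2300/567 in ≈ 4.056 in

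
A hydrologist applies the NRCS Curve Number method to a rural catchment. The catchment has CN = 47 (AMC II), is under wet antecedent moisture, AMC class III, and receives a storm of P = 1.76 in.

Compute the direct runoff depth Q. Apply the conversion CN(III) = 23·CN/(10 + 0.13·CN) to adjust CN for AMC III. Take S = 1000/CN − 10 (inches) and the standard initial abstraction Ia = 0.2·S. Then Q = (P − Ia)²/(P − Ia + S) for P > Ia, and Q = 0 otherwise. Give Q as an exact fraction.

CN(III) from CN(II)=47: (23·47)/(10 + 0.13·47) = 108100/1611 ≈ 67.101
Retention S: 1000/CN − 10 with CN=67.101 → S = 5300/1081 ≈ 4.903 in
Ia = 0.2S: 0.2·4.903 = 0.981 in (exactly 1060/1081)
P − Ia = 1.760 − 0.981 = 21064/27025 ≈ 0.779 in (> 0, runoff occurs)
Q = (21064/27025)²/((21064/27025) + 5300/1081) = (443692096/730350625)/(153564/27025) = 110923024/1037516775 in ≈ 0.107 in

Q = 110923024/1037516775 in ≈ 0.107 in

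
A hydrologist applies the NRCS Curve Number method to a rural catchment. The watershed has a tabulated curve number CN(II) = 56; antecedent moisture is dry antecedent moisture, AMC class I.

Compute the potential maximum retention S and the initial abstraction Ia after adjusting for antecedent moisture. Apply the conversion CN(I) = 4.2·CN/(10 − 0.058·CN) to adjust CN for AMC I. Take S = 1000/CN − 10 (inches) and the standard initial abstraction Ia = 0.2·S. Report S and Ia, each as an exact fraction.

Dry (AMC I): CN(I) = 4.2·56/(10 − 0.058·56) = (1176/5)/(844/125) = 7350/211 ≈ 34.834
S = 1000/(7350/211) − 10 = 2750/147 in ≈ 18.707 in
Initial abstraction Ia = S/5 = (2750/147)/5 = 550/147 ≈ 3.741 in

S = 2750/147 in ≈ 18.707 in; Ia = 550/147 in ≈ 3.741 in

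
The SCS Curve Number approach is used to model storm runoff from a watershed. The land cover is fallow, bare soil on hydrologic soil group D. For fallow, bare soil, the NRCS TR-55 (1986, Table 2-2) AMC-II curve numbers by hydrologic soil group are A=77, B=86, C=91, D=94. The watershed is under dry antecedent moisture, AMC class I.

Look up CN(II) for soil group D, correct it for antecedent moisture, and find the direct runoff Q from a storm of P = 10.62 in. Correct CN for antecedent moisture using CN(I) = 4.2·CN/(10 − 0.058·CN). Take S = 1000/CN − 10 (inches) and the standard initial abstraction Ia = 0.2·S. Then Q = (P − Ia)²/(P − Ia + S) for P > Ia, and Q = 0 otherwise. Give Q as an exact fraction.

Q = 28797750601/3202798550 in ≈ 8.991 in

NRCS table: fallow, bare soil, soil group D → CN(II) = 94
Adjust CN=94 to AMC I: 4.2·94/(10 − 0.058·94) → (1974/5) ÷ (1137/250) = 32900/379 ≈ 86.807
Retention S: 1000/CN − 10 with CN=86.807 → S = 500/329 ≈ 1.520 in
Initial abstraction Ia = S/5 = (500/329)/5 = 100/329 ≈ 0.304 in
Since P=10.620 > Ia=0.304: effective rainfall P−Ia = 169699/16450 in
Q: (169699/16450)² ÷ (194699/16450) = 28797750601/3202798550 in (≈ 8.991 in)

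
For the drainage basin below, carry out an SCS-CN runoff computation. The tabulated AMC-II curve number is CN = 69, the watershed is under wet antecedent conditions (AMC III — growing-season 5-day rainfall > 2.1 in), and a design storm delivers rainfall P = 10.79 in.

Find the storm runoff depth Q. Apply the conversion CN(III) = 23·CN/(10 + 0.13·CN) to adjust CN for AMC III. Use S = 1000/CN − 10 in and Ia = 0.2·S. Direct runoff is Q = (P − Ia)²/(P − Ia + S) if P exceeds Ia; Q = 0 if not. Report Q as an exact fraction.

Wet (AMC III): CN(III) = 23·69/(10 + 0.13·69) = 1587/(1897/100) = 158700/1897 ≈ 83.658
S = 1000/(158700/1897) − 10 = 3100/1587 in ≈ 1.953 in
Initial abstraction Ia = S/5 = (3100/1587)/5 = 620/1587 ≈ 0.391 in
Excess rainfall: 10.790 − 0.391 = 10.399 in; P > Ia so Q > 0
Q = (1650373/158700)²/((1650373/158700) + 3100/1587) = (2723731039129/25185690000)/(1960373/158700) = 2723731039129/311111195100 in ≈ 8.755 in

Q = 2723731039129/311111195100 in ≈ 8.755 in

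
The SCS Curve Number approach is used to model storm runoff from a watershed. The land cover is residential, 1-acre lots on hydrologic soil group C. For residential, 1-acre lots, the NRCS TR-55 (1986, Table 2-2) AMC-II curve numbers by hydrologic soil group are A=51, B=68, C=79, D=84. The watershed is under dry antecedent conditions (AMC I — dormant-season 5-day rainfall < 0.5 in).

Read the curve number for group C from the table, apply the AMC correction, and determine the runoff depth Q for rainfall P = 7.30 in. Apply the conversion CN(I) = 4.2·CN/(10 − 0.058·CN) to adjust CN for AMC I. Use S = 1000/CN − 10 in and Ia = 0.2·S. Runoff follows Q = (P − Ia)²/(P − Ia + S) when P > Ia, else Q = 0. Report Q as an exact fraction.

Q = 22724289/7715930 in ≈ 2.945 in

NRCS table: residential, 1-acre lots, soil group C → CN(II) = 79
CN(I) from CN(II)=79: (4.2·79)/(10 − 0.058·79) = 7900/129 ≈ 61.240
Max retention: S = 1000/(7900/129) − 10 = 500/79 in (≈ 6.329 in)
Ia = 0.2·(500/79) = 100/79 in ≈ 1.266 in
Since P=7.300 > Ia=1.266: effective rainfall P−Ia = 4767/790 in
Runoff Q = (P−Ia)²/(P−Ia+S) = (6.034)²/(6.034+6.329) = 22724289/7715930 ≈ 2.945 in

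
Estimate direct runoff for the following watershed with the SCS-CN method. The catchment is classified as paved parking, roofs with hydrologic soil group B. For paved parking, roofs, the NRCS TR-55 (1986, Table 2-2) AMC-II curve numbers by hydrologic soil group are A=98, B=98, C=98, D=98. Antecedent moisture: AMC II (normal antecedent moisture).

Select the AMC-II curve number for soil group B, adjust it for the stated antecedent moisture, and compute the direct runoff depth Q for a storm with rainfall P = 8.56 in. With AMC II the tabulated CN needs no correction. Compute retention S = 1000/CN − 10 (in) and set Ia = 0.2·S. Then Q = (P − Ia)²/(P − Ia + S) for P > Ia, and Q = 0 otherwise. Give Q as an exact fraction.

Q = 54455048/6545175 in ≈ 8.320 in

NRCS table: paved parking, roofs, soil group B → CN(II) = 98
Average conditions: CN = 98 (no AMC adjustment).
Retention S: 1000/CN − 10 with CN=98.000 → S = 10/49 ≈ 0.204 in
Initial abstraction Ia = S/5 = (10/49)/5 = 2/49 ≈ 0.041 in
P − Ia = 8.560 − 0.041 = 10436/1225 ≈ 8.519 in (> 0, runoff occurs)
Runoff Q = (P−Ia)²/(P−Ia+S) = (8.519)²/(8.519+0.204) = 54455048/6545175 ≈ 8.320 in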